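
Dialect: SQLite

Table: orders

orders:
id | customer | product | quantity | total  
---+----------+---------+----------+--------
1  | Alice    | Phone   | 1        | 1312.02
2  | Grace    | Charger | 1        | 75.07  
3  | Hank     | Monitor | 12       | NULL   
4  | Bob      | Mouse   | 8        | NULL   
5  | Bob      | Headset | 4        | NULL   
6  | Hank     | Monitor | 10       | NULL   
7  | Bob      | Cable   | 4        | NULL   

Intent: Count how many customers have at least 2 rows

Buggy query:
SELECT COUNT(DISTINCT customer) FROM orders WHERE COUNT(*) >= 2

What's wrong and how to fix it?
Bug: COUNT(*) cannot appear in WHERE; the per-group count doesn't exist yet

Fix: Use a subquery that GROUPs and filters with HAVING, then count its rows

Corrected query:
SELECT COUNT(*) FROM (SELECT customer FROM orders GROUP BY customer HAVING COUNT(*) >= 2)

Result:
COUNT(*)
--------
2       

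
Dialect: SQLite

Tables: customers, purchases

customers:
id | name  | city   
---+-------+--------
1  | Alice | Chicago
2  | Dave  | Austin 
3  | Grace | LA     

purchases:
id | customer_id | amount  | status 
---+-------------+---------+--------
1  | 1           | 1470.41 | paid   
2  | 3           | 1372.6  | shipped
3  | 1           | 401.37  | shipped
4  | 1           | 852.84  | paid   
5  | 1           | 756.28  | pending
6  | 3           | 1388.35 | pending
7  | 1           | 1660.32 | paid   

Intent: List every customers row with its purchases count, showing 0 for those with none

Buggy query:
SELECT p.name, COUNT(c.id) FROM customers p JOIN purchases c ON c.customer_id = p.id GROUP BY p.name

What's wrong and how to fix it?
Bug: An inner join excludes parents with zero children

Fix: Switch to LEFT JOIN to retain unmatched parent rows

Corrected query:
SELECT p.name, COUNT(c.id) FROM customers p LEFT JOIN purchases c ON c.customer_id = p.id GROUP BY p.name

Result:
name  | COUNT(c.id)
------+------------
Alice | 5          
Dave  | 0          
Grace | 2          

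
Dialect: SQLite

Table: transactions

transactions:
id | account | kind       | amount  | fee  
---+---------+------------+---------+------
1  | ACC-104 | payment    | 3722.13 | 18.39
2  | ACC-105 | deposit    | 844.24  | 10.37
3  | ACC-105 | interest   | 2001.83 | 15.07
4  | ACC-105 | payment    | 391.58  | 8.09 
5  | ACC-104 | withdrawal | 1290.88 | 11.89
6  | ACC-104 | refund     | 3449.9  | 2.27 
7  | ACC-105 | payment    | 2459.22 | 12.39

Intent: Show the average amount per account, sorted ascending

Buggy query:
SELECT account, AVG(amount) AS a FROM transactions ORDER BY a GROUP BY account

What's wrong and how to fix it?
Bug: ORDER BY appears before GROUP BY; SQL clause order requires GROUP BY first

Fix: Move ORDER BY to the end, after GROUP BY

Corrected query:
SELECT account, AVG(amount) AS a FROM transactions GROUP BY account ORDER BY a

Result:
account | a        
--------+----------
ACC-105 | 1424.2175
ACC-104 | 2820.97  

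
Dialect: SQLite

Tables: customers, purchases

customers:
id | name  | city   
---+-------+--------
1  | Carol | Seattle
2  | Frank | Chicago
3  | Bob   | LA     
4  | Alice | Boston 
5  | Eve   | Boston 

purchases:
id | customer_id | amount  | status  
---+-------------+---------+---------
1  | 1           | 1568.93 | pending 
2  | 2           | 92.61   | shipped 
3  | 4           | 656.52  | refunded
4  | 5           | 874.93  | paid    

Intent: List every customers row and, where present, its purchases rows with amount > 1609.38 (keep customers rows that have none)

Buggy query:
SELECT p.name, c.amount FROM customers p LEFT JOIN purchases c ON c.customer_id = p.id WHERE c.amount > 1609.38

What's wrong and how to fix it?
Bug: A WHERE condition on the right-hand table after LEFT JOIN drops unmatched parents

Fix: Put 'c.amount > 1609.38' in the JOIN's ON clause instead of WHERE

Corrected query:
SELECT p.name, c.amount FROM customers p LEFT JOIN purchases c ON c.customer_id = p.id AND c.amount > 1609.38

Result:
name  | amount
------+-------
Carol | NULL  
Frank | NULL  
Bob   | NULL  
Alice | NULL  
Eve   | NULL  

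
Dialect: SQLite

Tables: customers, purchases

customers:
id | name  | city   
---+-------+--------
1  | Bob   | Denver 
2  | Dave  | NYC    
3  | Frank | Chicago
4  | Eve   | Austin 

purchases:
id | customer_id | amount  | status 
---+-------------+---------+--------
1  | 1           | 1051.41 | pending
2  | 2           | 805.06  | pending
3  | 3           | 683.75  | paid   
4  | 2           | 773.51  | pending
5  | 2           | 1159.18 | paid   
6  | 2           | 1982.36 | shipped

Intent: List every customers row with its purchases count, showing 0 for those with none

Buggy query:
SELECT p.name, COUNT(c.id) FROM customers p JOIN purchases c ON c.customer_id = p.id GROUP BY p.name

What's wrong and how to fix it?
Bug: An inner join excludes parents with zero children

Fix: Switch to LEFT JOIN to retain unmatched parent rows

Corrected query:
SELECT p.name, COUNT(c.id) FROM customers p LEFT JOIN purchases c ON c.customer_id = p.id GROUP BY p.name

Result:
name  | COUNT(c.id)
------+------------
Bob   | 1          
Dave  | 4          
Eve   | 0          
Frank | 1          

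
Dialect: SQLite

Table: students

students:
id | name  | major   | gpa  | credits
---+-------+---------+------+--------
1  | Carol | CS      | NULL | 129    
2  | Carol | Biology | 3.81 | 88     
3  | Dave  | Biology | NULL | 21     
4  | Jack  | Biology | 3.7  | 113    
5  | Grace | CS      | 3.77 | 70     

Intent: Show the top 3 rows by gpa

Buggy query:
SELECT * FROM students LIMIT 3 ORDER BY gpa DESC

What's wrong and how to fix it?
Bug: LIMIT must come after ORDER BY

Fix: Swap the clauses: ORDER BY first, then LIMIT

Corrected query:
SELECT * FROM students ORDER BY gpa DESC LIMIT 3

Result:
id | name  | major   | gpa  | credits
---+-------+---------+------+--------
2  | Carol | Biology | 3.81 | 88     
5  | Grace | CS      | 3.77 | 70     
4  | Jack  | Biology | 3.7  | 113    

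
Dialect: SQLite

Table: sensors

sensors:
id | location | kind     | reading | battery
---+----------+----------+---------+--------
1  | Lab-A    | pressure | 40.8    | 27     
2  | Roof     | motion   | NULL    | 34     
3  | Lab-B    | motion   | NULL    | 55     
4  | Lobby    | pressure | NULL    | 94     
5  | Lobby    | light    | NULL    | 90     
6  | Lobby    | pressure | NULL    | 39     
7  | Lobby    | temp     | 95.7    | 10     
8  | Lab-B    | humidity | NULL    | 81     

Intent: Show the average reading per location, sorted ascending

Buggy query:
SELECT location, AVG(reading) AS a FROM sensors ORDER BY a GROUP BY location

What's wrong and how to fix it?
Bug: GROUP BY must precede ORDER BY

Fix: Move ORDER BY to the end, after GROUP BY

Corrected query:
SELECT location, AVG(reading) AS a FROM sensors GROUP BY location ORDER BY a

Result:
location | a   
---------+-----
Lab-B    | NULL
Roof     | NULL
Lab-A    | 40.8
Lobby    | 95.7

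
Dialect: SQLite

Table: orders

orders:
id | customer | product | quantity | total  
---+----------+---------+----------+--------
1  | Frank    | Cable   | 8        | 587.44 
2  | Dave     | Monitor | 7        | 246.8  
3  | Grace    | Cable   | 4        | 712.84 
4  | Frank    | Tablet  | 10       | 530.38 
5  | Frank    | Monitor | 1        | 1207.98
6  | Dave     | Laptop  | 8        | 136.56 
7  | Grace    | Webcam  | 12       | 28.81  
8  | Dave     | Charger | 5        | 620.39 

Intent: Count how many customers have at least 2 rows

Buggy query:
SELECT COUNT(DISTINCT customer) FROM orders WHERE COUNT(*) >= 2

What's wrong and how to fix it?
Bug: COUNT(*) cannot appear in WHERE; the per-group count doesn't exist yet

Fix: Group first with HAVING COUNT(*) >= 2, then COUNT the resulting groups

Corrected query:
SELECT COUNT(*) FROM (SELECT customer FROM orders GROUP BY customer HAVING COUNT(*) >= 2)

Result:
COUNT(*)
--------
3       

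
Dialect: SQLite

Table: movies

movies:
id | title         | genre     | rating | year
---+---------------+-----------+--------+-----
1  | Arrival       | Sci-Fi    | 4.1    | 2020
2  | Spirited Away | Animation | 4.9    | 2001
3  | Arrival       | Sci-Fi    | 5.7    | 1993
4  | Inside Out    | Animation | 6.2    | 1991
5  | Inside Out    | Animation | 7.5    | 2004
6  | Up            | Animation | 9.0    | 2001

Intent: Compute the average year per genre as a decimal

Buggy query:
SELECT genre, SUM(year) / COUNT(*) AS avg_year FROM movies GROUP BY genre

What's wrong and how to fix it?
Bug: SUM(year) and COUNT(*) are both integers; the division truncates the fractional part

Fix: Multiply by 1.0 (or CAST to REAL) to force floating-point division

Corrected query:
SELECT genre, SUM(year) * 1.0 / COUNT(*) AS avg_year FROM movies GROUP BY genre

Result:
genre     | avg_year
----------+---------
Animation | 1999.25 
Sci-Fi    | 2006.5  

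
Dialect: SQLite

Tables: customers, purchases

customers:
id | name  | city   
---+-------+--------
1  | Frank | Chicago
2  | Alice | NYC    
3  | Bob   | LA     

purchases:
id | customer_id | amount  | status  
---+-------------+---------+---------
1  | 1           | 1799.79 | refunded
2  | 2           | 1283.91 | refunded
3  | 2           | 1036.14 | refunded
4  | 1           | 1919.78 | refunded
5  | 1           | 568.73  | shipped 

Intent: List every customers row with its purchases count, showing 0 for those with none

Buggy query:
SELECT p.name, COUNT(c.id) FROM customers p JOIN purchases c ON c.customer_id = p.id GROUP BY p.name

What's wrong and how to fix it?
Bug: INNER JOIN drops customers rows that have no matching purchases rows

Fix: Switch to LEFT JOIN to retain unmatched parent rows

Corrected query:
SELECT p.name, COUNT(c.id) FROM customers p LEFT JOIN purchases c ON c.customer_id = p.id GROUP BY p.name

Result:
name  | COUNT(c.id)
------+------------
Alice | 2          
Bob   | 0          
Frank | 3          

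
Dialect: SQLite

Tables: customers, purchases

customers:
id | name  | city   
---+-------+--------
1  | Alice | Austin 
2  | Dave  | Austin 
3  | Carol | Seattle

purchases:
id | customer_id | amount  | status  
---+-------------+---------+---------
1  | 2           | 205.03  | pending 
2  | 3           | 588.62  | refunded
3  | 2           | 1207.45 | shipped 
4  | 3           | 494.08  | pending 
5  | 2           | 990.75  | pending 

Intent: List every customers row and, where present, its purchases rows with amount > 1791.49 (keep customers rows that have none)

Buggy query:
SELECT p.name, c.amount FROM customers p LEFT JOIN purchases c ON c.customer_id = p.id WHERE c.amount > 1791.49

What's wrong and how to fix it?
Bug: A WHERE condition on the right-hand table after LEFT JOIN drops unmatched parents

Fix: Move the right-table condition into the ON clause so unmatched parents are kept

Corrected query:
SELECT p.name, c.amount FROM customers p LEFT JOIN purchases c ON c.customer_id = p.id AND c.amount > 1791.49

Result:
name  | amount
------+-------
Alice | NULL  
Dave  | NULL  
Carol | NULL  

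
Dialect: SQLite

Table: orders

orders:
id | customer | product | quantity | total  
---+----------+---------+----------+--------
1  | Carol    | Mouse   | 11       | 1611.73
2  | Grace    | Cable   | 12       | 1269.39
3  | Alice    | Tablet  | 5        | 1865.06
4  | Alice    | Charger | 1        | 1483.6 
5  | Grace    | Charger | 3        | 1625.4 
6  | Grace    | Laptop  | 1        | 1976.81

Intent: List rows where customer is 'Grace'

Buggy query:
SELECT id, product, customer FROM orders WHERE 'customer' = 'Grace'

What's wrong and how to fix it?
Bug: Single quotes denote string literals in SQL; the column name is being compared as a constant string

Fix: Reference the column as customer without single quotes

Corrected query:
SELECT id, product, customer FROM orders WHERE customer = 'Grace'

Result:
id | product | customer
---+---------+---------
2  | Cable   | Grace   
5  | Charger | Grace   
6  | Laptop  | Grace   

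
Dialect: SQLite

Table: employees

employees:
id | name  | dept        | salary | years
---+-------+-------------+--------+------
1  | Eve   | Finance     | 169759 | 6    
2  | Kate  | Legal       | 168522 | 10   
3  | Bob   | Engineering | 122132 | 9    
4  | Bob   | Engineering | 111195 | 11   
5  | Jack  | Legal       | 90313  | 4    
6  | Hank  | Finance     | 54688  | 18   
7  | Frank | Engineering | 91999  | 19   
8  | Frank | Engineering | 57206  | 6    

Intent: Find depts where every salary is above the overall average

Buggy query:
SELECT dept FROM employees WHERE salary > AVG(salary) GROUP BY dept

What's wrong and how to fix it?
Bug: AVG() is an aggregate; it can't sit directly in WHERE

Fix: Use a subquery for AVG and a HAVING MIN(...) filter so the condition holds for every row in the group

Corrected query:
SELECT dept FROM employees GROUP BY dept HAVING MIN(salary) > (SELECT AVG(salary) FROM employees)

Result:
(no rows)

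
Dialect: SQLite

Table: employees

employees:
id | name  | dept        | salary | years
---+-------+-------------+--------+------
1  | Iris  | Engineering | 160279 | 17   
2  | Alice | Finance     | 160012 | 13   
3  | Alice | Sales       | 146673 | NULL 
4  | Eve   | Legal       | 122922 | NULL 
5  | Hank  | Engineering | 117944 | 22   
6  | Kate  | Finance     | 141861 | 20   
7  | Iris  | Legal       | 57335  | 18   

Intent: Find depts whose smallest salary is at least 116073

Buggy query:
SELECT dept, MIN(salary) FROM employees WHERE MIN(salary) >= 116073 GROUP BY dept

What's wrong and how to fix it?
Bug: MIN() in WHERE is a misuse of aggregate

Fix: Use HAVING for the per-group MIN condition

Corrected query:
SELECT dept, MIN(salary) FROM employees GROUP BY dept HAVING MIN(salary) >= 116073

Result:
dept        | MIN(salary)
------------+------------
Engineering | 117944     
Finance     | 141861     
Sales       | 146673     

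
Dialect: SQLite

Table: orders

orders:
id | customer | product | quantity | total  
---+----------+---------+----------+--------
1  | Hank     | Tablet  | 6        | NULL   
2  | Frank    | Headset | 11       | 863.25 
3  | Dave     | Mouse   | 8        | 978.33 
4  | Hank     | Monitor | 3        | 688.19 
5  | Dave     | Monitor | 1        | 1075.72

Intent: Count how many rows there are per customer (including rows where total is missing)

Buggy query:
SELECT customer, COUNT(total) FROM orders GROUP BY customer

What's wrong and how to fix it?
Bug: COUNT(total) skips NULLs, so groups with missing total are undercounted

Fix: Use COUNT(*) to count all rows regardless of NULL

Corrected query:
SELECT customer, COUNT(*) FROM orders GROUP BY customer

Result:
customer | COUNT(*)
---------+---------
Dave     | 2       
Frank    | 1       
Hank     | 2       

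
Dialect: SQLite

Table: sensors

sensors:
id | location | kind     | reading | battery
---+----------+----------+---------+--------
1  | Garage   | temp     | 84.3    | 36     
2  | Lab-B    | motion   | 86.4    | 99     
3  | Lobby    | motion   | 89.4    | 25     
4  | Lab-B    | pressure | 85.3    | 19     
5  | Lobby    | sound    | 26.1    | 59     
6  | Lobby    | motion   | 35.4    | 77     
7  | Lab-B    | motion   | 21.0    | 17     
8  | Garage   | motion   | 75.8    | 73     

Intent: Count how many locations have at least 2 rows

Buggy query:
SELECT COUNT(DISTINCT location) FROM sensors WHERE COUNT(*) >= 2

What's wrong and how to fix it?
Bug: WHERE filters individual rows, not groups, so a group-level COUNT is invalid there

Fix: Use a subquery that GROUPs and filters with HAVING, then count its rows

Corrected query:
SELECT COUNT(*) FROM (SELECT location FROM sensors GROUP BY location HAVING COUNT(*) >= 2)

Result:
COUNT(*)
--------
3       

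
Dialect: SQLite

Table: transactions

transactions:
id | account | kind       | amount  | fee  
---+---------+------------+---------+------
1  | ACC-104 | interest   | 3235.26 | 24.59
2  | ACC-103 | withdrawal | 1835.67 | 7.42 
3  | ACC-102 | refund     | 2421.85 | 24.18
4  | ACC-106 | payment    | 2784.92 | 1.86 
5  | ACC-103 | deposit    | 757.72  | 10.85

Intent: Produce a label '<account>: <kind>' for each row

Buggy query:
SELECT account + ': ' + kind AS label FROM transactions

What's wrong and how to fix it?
Bug: SQLite uses || for string concatenation; + coerces text to numbers (yielding 0)

Fix: Use the || operator for string concatenation

Corrected query:
SELECT account || ': ' || kind AS label FROM transactions

Result:
label              
-------------------
ACC-104: interest  
ACC-103: withdrawal
ACC-102: refund    
ACC-106: payment   
ACC-103: deposit   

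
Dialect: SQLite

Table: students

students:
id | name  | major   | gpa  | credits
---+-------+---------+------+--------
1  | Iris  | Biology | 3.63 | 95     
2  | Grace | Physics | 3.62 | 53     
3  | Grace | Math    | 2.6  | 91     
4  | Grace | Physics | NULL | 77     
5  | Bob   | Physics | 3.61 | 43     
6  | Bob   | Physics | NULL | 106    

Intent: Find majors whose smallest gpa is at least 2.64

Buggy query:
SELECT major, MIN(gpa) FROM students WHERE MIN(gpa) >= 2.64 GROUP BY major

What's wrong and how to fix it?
Bug: Aggregates like MIN are computed per group after WHERE runs

Fix: Replace WHERE with HAVING after the GROUP BY

Corrected query:
SELECT major, MIN(gpa) FROM students GROUP BY major HAVING MIN(gpa) >= 2.64

Result:
major   | MIN(gpa)
--------+---------
Biology | 3.63    
Physics | 3.61    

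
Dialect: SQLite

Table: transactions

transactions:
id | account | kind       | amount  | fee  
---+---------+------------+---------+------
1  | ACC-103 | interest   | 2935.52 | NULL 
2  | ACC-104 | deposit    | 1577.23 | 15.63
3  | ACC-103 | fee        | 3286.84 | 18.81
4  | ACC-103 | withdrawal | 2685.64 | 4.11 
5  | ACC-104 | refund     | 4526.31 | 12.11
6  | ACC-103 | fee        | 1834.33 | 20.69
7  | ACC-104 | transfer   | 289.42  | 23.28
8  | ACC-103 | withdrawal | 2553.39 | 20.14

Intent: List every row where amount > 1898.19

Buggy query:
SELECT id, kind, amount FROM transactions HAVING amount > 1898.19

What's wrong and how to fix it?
Bug: This is a non-aggregate query (no GROUP BY, no aggregates), so in SQLite the HAVING clause is invalid here; a row-level condition belongs in WHERE

Fix: Use WHERE for row-level filtering

Corrected query:
SELECT id, kind, amount FROM transactions WHERE amount > 1898.19

Result:
id | kind       | amount 
---+------------+--------
1  | interest   | 2935.52
3  | fee        | 3286.84
4  | withdrawal | 2685.64
5  | refund     | 4526.31
8  | withdrawal | 2553.39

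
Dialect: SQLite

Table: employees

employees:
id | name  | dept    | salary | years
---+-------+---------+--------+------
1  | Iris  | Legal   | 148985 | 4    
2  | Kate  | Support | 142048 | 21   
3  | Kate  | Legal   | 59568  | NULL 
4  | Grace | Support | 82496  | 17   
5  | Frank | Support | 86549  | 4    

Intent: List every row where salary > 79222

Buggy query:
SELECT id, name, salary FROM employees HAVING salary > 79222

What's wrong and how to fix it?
Bug: This is a non-aggregate query (no GROUP BY, no aggregates), so in SQLite the HAVING clause is invalid here; a row-level condition belongs in WHERE

Fix: Use WHERE for row-level filtering

Corrected query:
SELECT id, name, salary FROM employees WHERE salary > 79222

Result:
id | name  | salary
---+-------+-------
1  | Iris  | 148985
2  | Kate  | 142048
4  | Grace | 82496 
5  | Frank | 86549 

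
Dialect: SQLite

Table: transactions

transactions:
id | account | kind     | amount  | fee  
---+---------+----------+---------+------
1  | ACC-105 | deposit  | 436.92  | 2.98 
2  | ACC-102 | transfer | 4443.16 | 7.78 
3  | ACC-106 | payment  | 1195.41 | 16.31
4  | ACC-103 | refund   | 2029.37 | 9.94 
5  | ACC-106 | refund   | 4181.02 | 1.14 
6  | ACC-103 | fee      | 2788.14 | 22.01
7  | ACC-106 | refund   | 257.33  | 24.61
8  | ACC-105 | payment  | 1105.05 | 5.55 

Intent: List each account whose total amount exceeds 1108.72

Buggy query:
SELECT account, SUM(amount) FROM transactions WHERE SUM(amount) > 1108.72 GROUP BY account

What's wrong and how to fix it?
Bug: SUM(amount) is an aggregate, but WHERE filters rows before aggregation

Fix: Move the aggregate condition to a HAVING clause

Corrected query:
SELECT account, SUM(amount) FROM transactions GROUP BY account HAVING SUM(amount) > 1108.72

Result:
account | SUM(amount)
--------+------------
ACC-102 | 4443.16    
ACC-103 | 4817.51    
ACC-105 | 1541.97    
ACC-106 | 5633.76    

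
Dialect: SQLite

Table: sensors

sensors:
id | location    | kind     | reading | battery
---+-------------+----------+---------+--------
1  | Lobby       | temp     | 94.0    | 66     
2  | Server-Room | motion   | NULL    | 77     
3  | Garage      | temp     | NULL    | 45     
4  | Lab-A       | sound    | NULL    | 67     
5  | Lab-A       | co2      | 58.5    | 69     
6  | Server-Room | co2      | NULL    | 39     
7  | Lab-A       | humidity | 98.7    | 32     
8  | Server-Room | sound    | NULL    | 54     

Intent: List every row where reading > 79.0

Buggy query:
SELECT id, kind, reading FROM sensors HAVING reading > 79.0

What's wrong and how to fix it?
Bug: HAVING filters the output of aggregation, but this query has no GROUP BY and no aggregate functions, so SQLite rejects it (HAVING clause on a non-aggregate query); the condition here is per row

Fix: Use WHERE for row-level filtering

Corrected query:
SELECT id, kind, reading FROM sensors WHERE reading > 79.0

Result:
id | kind     | reading
---+----------+--------
1  | temp     | 94     
7  | humidity | 98.7   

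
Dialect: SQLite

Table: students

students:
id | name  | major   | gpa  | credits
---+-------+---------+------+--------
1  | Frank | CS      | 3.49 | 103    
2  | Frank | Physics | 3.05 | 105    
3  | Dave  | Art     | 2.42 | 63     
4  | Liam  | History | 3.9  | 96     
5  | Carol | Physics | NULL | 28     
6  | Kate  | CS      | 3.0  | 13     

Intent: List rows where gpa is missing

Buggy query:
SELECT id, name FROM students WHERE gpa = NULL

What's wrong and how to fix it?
Bug: '= NULL' is always unknown in SQL three-valued logic, so no rows match

Fix: Replace '= NULL' with 'IS NULL'

Corrected query:
SELECT id, name FROM students WHERE gpa IS NULL

Result:
id | name 
---+------
5  | Carol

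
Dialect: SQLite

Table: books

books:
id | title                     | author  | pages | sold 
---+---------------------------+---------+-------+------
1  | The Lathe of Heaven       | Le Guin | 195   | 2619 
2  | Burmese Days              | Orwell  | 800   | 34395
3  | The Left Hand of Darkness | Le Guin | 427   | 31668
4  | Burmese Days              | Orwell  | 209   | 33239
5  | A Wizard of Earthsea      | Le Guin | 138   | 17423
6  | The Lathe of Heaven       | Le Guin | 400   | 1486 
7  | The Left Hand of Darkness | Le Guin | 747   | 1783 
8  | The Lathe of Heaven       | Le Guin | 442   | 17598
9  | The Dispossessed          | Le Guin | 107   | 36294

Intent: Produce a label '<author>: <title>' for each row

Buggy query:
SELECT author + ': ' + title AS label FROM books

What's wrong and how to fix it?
Bug: SQLite uses || for string concatenation; + coerces text to numbers (yielding 0)

Fix: Replace + with || to concatenate text

Corrected query:
SELECT author || ': ' || title AS label FROM books

Result:
label                             
----------------------------------
Le Guin: The Lathe of Heaven      
Orwell: Burmese Days              
Le Guin: The Left Hand of Darkness
Orwell: Burmese Days              
Le Guin: A Wizard of Earthsea     
Le Guin: The Lathe of Heaven      
Le Guin: The Left Hand of Darkness
Le Guin: The Lathe of Heaven      
Le Guin: The Dispossessed         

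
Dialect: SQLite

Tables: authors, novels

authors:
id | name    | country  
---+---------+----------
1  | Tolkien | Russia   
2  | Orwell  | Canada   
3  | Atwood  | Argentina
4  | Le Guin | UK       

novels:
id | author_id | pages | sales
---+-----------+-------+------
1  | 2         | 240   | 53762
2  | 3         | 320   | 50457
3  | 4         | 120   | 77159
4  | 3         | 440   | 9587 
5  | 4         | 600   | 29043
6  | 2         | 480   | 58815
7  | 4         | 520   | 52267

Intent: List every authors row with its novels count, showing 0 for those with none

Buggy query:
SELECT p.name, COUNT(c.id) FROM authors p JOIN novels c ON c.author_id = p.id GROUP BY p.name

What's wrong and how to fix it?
Bug: INNER JOIN drops authors rows that have no matching novels rows

Fix: Switch to LEFT JOIN to retain unmatched parent rows

Corrected query:
SELECT p.name, COUNT(c.id) FROM authors p LEFT JOIN novels c ON c.author_id = p.id GROUP BY p.name

Result:
name    | COUNT(c.id)
--------+------------
Atwood  | 2          
Le Guin | 3          
Orwell  | 2          
Tolkien | 0          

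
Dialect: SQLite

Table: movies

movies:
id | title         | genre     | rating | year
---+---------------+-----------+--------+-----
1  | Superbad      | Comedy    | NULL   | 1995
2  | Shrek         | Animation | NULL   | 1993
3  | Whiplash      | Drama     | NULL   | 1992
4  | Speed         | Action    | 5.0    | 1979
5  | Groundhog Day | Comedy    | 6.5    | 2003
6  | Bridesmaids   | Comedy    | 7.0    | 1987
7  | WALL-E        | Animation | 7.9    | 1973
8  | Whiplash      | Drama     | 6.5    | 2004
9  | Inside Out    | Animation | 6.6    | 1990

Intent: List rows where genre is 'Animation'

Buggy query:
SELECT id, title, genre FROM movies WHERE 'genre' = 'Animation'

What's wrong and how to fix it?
Bug: 'genre' in single quotes is a string literal, not the column; the comparison is literal-vs-literal and never true

Fix: Remove the quotes around the column name (or use double quotes for an identifier)

Corrected query:
SELECT id, title, genre FROM movies WHERE genre = 'Animation'

Result:
id | title      | genre    
---+------------+----------
2  | Shrek      | Animation
7  | WALL-E     | Animation
9  | Inside Out | Animation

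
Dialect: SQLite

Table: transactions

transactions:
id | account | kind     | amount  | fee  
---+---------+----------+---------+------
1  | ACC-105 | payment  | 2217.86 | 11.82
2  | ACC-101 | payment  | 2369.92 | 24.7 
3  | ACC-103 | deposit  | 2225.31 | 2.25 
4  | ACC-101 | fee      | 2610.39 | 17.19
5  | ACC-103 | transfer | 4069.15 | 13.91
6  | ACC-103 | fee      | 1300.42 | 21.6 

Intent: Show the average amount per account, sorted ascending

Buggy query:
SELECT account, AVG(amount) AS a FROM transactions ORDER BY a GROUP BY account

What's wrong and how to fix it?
Bug: ORDER BY appears before GROUP BY; SQL clause order requires GROUP BY first

Fix: Reorder: SELECT … FROM … GROUP BY … ORDER BY …

Corrected query:
SELECT account, AVG(amount) AS a FROM transactions GROUP BY account ORDER BY a

Result:
account | a          
--------+------------
ACC-105 | 2217.86    
ACC-101 | 2490.155   
ACC-103 | 2531.626667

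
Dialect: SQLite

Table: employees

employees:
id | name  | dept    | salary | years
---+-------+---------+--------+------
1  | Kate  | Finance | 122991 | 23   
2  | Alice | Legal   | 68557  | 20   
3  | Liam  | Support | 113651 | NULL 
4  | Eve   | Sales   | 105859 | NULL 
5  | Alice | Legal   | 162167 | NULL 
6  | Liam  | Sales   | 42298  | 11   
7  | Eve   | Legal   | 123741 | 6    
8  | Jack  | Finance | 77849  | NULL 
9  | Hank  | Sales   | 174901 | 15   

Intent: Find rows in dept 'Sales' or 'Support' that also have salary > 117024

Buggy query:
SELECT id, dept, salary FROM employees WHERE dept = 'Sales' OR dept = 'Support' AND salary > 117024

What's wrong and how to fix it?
Bug: Without parentheses, AND is evaluated before OR, so the salary filter only applies to the 'Support' branch

Fix: Add parentheses around the OR so the AND applies to both alternatives

Corrected query:
SELECT id, dept, salary FROM employees WHERE (dept = 'Sales' OR dept = 'Support') AND salary > 117024

Result:
id | dept  | salary
---+-------+-------
9  | Sales | 174901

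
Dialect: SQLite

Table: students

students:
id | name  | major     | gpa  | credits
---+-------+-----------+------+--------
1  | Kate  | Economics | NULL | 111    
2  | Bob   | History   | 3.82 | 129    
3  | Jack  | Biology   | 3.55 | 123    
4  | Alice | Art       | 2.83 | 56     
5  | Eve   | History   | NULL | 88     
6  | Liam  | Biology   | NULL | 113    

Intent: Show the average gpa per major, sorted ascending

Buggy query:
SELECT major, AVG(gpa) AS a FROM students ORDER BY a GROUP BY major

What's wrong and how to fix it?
Bug: GROUP BY must precede ORDER BY

Fix: Move ORDER BY to the end, after GROUP BY

Corrected query:
SELECT major, AVG(gpa) AS a FROM students GROUP BY major ORDER BY a

Result:
major     | a   
----------+-----
Economics | NULL
Art       | 2.83
Biology   | 3.55
History   | 3.82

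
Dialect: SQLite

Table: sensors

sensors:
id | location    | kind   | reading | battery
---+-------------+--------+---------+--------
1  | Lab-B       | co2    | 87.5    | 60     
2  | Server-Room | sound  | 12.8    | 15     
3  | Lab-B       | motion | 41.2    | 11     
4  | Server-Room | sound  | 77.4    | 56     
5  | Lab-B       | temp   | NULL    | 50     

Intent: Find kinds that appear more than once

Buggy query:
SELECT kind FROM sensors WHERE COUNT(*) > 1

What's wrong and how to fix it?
Bug: WHERE can't reference COUNT(*); aggregates are computed after WHERE

Fix: Group first, then use HAVING for the count condition

Corrected query:
SELECT kind FROM sensors GROUP BY kind HAVING COUNT(*) > 1

Result:
kind 
-----
sound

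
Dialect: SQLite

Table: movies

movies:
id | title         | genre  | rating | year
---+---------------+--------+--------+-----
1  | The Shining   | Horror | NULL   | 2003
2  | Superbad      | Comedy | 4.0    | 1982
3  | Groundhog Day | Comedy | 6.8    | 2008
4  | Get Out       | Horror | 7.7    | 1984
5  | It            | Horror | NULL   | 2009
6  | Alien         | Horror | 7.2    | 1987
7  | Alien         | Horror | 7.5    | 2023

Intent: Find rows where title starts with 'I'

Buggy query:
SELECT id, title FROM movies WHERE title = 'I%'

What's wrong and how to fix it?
Bug: '=' compares the literal string including the % character; pattern matching needs LIKE

Fix: Replace '=' with LIKE so 'I%' is treated as a pattern

Corrected query:
SELECT id, title FROM movies WHERE title LIKE 'I%'

Result:
id | title
---+------
5  | It   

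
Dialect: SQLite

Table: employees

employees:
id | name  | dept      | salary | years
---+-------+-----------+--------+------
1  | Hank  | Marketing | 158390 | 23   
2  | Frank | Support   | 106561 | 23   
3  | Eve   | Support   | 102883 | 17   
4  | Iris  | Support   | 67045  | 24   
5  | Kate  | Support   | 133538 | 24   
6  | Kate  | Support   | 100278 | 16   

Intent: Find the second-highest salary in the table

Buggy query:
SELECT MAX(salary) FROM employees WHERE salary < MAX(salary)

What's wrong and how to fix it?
Bug: The inner MAX is an aggregate inside WHERE, which is not allowed

Fix: Put the inner MAX in a scalar subquery

Corrected query:
SELECT MAX(salary) FROM employees WHERE salary < (SELECT MAX(salary) FROM employees)

Result:
MAX(salary)
-----------
133538     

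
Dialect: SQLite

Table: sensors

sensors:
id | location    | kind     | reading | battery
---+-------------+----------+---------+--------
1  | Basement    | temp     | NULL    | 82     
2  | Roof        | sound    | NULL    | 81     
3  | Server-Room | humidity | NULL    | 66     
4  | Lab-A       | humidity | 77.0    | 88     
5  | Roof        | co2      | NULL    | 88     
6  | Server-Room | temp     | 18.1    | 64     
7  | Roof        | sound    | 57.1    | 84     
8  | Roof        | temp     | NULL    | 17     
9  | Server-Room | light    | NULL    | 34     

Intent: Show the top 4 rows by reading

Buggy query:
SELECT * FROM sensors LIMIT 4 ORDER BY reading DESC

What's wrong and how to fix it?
Bug: LIMIT must come after ORDER BY

Fix: Swap the clauses: ORDER BY first, then LIMIT

Corrected query:
SELECT * FROM sensors ORDER BY reading DESC LIMIT 4

Result:
id | location    | kind     | reading | battery
---+-------------+----------+---------+--------
4  | Lab-A       | humidity | 77      | 88     
7  | Roof        | sound    | 57.1    | 84     
6  | Server-Room | temp     | 18.1    | 64     
1  | Basement    | temp     | NULL    | 82     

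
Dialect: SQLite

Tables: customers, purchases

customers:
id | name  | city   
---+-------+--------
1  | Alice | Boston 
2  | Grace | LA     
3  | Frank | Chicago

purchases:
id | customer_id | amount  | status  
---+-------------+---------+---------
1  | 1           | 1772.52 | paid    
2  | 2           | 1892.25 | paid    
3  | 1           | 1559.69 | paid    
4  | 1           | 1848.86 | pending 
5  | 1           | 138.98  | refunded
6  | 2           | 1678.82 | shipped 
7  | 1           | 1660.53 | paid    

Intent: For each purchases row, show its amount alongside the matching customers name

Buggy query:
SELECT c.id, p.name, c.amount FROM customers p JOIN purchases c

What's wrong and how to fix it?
Bug: JOIN with no ON clause produces a cartesian product; every purchases row pairs with every customers row

Fix: Add ON c.customer_id = p.id to the JOIN

Corrected query:
SELECT c.id, p.name, c.amount FROM customers p JOIN purchases c ON c.customer_id = p.id

Result:
id | name  | amount 
---+-------+--------
1  | Alice | 1772.52
2  | Grace | 1892.25
3  | Alice | 1559.69
4  | Alice | 1848.86
5  | Alice | 138.98 
6  | Grace | 1678.82
7  | Alice | 1660.53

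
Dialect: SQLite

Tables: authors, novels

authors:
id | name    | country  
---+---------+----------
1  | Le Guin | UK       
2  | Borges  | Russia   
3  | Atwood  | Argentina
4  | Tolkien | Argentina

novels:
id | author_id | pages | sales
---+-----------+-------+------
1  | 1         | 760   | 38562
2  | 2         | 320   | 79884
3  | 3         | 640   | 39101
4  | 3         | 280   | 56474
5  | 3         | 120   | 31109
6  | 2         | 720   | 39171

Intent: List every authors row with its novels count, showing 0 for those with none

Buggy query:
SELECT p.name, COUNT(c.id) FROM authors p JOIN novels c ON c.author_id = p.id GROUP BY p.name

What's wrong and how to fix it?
Bug: INNER JOIN drops authors rows that have no matching novels rows

Fix: Use LEFT JOIN so parents without children still appear (COUNT(c.id) gives 0)

Corrected query:
SELECT p.name, COUNT(c.id) FROM authors p LEFT JOIN novels c ON c.author_id = p.id GROUP BY p.name

Result:
name    | COUNT(c.id)
--------+------------
Atwood  | 3          
Borges  | 2          
Le Guin | 1          
Tolkien | 0          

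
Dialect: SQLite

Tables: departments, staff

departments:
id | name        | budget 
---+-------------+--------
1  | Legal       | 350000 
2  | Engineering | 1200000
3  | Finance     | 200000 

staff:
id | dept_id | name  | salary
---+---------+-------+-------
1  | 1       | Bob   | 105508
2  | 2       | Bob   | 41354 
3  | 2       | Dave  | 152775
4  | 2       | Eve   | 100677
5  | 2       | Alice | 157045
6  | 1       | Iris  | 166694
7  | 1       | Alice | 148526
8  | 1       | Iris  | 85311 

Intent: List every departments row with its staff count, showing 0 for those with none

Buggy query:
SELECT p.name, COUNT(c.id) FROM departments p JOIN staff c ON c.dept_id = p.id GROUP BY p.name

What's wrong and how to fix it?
Bug: An inner join excludes parents with zero children

Fix: Use LEFT JOIN so parents without children still appear (COUNT(c.id) gives 0)

Corrected query:
SELECT p.name, COUNT(c.id) FROM departments p LEFT JOIN staff c ON c.dept_id = p.id GROUP BY p.name

Result:
name        | COUNT(c.id)
------------+------------
Engineering | 4          
Finance     | 0          
Legal       | 4          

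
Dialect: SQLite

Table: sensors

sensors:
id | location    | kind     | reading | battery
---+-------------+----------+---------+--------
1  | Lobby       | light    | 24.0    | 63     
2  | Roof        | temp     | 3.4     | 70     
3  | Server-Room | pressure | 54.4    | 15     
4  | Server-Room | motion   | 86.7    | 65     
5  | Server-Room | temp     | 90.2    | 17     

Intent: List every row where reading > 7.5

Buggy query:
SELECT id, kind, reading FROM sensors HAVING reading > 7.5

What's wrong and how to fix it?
Bug: HAVING filters the output of aggregation, but this query has no GROUP BY and no aggregate functions, so SQLite rejects it (HAVING clause on a non-aggregate query); the condition here is per row

Fix: Use WHERE for row-level filtering

Corrected query:
SELECT id, kind, reading FROM sensors WHERE reading > 7.5

Result:
id | kind     | reading
---+----------+--------
1  | light    | 24     
3  | pressure | 54.4   
4  | motion   | 86.7   
5  | temp     | 90.2   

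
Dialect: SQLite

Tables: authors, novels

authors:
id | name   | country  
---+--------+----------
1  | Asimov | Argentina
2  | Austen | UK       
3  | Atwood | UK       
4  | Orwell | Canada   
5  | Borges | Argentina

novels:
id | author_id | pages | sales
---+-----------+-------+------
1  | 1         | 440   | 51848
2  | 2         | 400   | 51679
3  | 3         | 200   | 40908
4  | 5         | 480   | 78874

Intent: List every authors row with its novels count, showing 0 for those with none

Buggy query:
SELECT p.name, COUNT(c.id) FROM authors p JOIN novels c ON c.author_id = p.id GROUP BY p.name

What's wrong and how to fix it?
Bug: INNER JOIN drops authors rows that have no matching novels rows

Fix: Switch to LEFT JOIN to retain unmatched parent rows

Corrected query:
SELECT p.name, COUNT(c.id) FROM authors p LEFT JOIN novels c ON c.author_id = p.id GROUP BY p.name

Result:
name   | COUNT(c.id)
-------+------------
Asimov | 1          
Atwood | 1          
Austen | 1          
Borges | 1          
Orwell | 0          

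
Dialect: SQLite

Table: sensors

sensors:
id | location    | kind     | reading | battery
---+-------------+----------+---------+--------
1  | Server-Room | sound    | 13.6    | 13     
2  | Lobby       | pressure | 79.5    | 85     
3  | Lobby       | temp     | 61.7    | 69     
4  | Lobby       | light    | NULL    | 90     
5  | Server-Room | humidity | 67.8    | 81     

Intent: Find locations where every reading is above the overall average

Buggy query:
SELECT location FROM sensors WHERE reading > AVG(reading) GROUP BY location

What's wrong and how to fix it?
Bug: WHERE evaluates per row before aggregation, so AVG() is unavailable

Fix: Use a subquery for AVG and a HAVING MIN(...) filter so the condition holds for every row in the group

Corrected query:
SELECT location FROM sensors GROUP BY location HAVING MIN(reading) > (SELECT AVG(reading) FROM sensors)

Result:
location
--------
Lobby   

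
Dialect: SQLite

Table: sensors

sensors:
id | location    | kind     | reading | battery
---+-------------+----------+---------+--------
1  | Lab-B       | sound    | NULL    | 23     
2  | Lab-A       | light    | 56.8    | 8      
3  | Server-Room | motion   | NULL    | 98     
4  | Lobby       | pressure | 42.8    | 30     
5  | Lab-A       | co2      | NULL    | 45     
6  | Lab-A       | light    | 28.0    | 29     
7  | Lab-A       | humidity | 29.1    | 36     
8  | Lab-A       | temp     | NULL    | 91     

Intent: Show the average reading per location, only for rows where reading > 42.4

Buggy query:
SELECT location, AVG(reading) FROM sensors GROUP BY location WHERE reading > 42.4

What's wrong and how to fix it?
Bug: WHERE cannot follow GROUP BY

Fix: Move the WHERE clause before GROUP BY

Corrected query:
SELECT location, AVG(reading) FROM sensors WHERE reading > 42.4 GROUP BY location

Result:
location | AVG(reading)
---------+-------------
Lab-A    | 56.8        
Lobby    | 42.8        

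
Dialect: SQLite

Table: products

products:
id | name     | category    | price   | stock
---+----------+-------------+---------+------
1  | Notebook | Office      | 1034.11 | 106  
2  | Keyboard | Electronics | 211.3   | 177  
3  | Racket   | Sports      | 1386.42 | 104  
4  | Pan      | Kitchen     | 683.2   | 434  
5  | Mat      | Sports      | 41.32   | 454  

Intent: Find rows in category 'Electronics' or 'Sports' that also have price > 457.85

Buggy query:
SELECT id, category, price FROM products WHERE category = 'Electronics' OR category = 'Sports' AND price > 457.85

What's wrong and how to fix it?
Bug: Without parentheses, AND is evaluated before OR, so the price filter only applies to the 'Sports' branch

Fix: Add parentheses around the OR so the AND applies to both alternatives

Corrected query:
SELECT id, category, price FROM products WHERE (category = 'Electronics' OR category = 'Sports') AND price > 457.85

Result:
id | category | price  
---+----------+--------
3  | Sports   | 1386.42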